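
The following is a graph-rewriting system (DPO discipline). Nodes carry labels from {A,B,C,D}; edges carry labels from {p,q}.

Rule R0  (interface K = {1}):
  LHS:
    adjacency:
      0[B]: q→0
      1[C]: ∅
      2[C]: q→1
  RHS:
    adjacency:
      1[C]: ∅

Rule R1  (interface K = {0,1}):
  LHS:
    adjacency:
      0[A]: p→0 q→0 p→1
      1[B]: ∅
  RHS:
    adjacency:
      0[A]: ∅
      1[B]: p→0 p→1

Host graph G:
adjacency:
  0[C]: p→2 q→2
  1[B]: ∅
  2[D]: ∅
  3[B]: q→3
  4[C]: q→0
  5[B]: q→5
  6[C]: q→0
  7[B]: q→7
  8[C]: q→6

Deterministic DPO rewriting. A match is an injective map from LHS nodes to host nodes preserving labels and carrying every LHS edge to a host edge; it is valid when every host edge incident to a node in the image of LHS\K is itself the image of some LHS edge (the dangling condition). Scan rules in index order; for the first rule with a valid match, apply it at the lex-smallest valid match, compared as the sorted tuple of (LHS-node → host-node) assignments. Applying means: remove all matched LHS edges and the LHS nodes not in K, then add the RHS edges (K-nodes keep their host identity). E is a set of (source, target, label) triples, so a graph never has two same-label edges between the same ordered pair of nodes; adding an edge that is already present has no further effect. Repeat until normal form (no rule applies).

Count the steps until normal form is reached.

Answer: 3

Derivation:
initial: |V|=9 |E|=8  E = 0-p->2 0-q->2 3-q->3 4-q->0 5-q->5 6-q->0 7-q->7 8-q->6
step 1: apply R0 at {0↦3, 1↦0, 2↦4}  → |V|=7 |E|=6  E = 0-p->2 0-q->2 5-q->5 6-q->0 7-q->7 8-q->6
step 2: apply R0 at {0↦5, 1↦6, 2↦8}  → |V|=5 |E|=4  E = 0-p->2 0-q->2 6-q->0 7-q->7
step 3: apply R0 at {0↦7, 1↦0, 2↦6}  → |V|=3 |E|=2  E = 0-p->2 0-q->2
normal form: no rule applies after step 3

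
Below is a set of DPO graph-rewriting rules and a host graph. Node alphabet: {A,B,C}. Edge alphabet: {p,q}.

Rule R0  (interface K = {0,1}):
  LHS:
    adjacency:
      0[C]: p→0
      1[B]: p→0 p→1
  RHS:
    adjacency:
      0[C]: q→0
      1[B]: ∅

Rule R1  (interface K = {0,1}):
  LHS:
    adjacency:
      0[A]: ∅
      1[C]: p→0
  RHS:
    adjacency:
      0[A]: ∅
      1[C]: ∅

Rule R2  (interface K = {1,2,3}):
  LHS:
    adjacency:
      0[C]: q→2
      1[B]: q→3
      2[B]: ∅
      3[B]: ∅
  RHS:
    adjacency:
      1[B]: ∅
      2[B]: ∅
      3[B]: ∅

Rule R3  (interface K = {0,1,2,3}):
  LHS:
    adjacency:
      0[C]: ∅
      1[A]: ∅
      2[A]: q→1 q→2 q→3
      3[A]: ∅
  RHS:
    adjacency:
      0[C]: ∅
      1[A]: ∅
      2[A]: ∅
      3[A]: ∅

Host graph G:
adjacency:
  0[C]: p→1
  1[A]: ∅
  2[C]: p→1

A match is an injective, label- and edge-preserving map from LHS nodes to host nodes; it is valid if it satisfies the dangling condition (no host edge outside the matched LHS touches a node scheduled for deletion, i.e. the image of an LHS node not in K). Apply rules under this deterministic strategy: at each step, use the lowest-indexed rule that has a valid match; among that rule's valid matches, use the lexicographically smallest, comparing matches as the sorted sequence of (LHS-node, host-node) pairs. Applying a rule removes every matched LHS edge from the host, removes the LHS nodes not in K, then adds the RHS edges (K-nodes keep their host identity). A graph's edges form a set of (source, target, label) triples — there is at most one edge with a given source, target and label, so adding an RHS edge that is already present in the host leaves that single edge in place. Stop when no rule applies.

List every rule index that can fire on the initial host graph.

R0: no valid match — LHS pattern not found
R1: 2 valid matches — {0↦1, 1↦0}, {0↦1, 1↦2}
R2: no valid match — LHS pattern not found
R3: no valid match — LHS pattern not found

Answer: [R1]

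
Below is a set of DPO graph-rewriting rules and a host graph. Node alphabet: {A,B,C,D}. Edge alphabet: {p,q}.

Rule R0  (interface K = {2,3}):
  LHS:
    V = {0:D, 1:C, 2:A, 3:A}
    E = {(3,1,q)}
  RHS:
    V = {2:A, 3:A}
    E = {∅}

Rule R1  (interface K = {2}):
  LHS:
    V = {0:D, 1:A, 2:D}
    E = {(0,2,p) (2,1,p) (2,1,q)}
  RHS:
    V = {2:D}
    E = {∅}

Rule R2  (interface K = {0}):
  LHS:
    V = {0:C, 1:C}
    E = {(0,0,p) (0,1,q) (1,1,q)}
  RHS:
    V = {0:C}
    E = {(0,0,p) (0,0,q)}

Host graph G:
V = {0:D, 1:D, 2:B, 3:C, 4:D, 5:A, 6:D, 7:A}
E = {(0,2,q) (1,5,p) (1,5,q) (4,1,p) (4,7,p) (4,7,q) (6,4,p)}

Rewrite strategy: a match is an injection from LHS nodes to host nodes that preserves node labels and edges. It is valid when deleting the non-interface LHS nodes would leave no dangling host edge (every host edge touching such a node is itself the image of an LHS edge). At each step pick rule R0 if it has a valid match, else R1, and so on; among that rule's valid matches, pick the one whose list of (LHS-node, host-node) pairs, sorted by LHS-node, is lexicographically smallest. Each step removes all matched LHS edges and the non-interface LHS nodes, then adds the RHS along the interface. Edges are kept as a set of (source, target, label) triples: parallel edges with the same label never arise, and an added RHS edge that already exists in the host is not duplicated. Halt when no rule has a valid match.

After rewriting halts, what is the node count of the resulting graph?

Answer: 4

Steps:
[0] host  ⇒  8 nodes, 7 edges  {0-q->2 1-p->5 1-q->5 4-p->1 4-p->7 4-q->7 6-p->4}
[1] R1 @ {0↦6, 1↦7, 2↦4}  ⇒  6 nodes, 4 edges  {0-q->2 1-p->5 1-q->5 4-p->1}
[2] R1 @ {0↦4, 1↦5, 2↦1}  ⇒  4 nodes, 1 edges  {0-q->2}
halt: no rule applies after step 2
NF nodes: {0:D, 1:D, 2:B, 3:C}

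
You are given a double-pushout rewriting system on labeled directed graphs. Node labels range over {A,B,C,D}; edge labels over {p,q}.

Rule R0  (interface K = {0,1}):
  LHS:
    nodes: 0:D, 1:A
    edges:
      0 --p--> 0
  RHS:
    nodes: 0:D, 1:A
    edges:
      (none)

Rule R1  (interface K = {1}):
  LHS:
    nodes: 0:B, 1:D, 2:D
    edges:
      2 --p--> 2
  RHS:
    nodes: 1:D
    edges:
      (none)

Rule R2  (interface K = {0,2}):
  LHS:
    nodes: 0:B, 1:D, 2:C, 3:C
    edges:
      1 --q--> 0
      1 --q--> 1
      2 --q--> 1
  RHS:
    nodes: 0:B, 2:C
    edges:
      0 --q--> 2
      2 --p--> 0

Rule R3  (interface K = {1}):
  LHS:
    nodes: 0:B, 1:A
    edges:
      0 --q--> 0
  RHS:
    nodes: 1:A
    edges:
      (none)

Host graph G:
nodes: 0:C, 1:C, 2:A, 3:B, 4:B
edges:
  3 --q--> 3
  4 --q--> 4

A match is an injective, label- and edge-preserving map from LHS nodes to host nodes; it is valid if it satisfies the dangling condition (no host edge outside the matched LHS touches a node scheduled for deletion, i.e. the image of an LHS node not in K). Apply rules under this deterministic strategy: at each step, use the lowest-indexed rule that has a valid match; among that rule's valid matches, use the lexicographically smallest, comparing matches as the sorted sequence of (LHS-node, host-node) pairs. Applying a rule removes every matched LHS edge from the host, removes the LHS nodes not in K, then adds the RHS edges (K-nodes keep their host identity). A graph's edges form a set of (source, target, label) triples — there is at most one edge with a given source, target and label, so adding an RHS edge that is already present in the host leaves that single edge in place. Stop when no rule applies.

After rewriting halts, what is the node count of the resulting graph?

Answer: 3

Derivation:
start.  V:5 E:2  edges: 3-q->3 4-q->4
1. fire R3 via {0↦3, 1↦2}  →  V:4 E:1  edges: 4-q->4
2. fire R3 via {0↦4, 1↦2}  →  V:3 E:0  edges: ∅
normal form: no rule applies after step 2
NF nodes: {0:C, 1:C, 2:A}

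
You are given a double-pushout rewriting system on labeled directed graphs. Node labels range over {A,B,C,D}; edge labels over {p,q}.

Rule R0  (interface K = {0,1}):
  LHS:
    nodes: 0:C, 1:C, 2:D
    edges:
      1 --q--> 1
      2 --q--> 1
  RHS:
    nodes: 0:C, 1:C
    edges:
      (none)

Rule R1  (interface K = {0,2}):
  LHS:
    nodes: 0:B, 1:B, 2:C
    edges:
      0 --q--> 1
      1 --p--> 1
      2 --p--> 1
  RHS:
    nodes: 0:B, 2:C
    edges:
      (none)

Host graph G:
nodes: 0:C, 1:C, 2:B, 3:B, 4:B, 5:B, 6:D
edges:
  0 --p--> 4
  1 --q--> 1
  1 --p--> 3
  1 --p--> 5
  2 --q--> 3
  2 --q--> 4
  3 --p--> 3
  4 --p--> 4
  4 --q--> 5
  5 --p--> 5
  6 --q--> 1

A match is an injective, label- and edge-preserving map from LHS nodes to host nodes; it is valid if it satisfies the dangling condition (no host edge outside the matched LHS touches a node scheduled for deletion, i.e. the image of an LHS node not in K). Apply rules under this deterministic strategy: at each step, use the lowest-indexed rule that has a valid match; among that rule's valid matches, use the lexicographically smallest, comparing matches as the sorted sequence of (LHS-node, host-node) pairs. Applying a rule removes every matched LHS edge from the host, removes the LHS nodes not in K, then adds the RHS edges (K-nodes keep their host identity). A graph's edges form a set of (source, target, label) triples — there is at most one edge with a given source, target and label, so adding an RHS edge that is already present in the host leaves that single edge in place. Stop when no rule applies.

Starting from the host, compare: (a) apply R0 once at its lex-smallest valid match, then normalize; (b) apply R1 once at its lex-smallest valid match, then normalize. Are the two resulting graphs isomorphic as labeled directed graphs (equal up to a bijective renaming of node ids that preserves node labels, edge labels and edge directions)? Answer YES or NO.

Answer: YES

Derivation:
branch R0-first: apply at {0↦0, 1↦1, 2↦6} → |E|=9, then 3 more step(s) → NF |V|=3 |E|=0 V={0:C, 1:C, 2:B} E=∅
branch R1-first: apply at {0↦2, 1↦3, 2↦1} → |E|=8, then 3 more step(s) → NF |V|=3 |E|=0 V={0:C, 1:C, 2:B} E=∅
graphs isomorphic (equal up to label-preserving node renaming)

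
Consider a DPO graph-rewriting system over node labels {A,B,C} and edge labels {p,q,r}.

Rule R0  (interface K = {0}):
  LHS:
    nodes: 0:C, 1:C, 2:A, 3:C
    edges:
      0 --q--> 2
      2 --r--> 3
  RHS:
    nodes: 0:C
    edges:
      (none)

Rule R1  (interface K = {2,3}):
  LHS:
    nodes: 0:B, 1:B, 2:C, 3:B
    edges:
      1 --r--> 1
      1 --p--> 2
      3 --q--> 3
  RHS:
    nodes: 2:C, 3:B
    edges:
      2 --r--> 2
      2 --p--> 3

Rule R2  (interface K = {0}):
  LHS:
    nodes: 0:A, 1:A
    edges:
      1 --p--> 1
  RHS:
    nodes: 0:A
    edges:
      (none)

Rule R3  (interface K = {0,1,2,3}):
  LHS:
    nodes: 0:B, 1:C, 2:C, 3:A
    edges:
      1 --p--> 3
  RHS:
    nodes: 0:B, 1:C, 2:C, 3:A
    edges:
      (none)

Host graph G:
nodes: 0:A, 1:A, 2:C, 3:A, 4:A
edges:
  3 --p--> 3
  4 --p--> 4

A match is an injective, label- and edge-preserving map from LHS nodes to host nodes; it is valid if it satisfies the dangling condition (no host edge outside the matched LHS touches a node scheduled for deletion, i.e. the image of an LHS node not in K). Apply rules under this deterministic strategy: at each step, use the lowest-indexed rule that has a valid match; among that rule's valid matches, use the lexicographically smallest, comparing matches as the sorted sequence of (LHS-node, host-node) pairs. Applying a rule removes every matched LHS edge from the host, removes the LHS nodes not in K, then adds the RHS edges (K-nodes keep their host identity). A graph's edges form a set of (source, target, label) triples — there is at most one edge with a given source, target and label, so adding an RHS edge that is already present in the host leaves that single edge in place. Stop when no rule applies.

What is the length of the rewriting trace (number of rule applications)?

initial: |V|=5 |E|=2  E = 3-p->3 4-p->4
step 1: apply R2 at {0↦0, 1↦3}  → |V|=4 |E|=1  E = 4-p->4
step 2: apply R2 at {0↦0, 1↦4}  → |V|=3 |E|=0  E = ∅
halt: no rule applies after step 2

Answer: 2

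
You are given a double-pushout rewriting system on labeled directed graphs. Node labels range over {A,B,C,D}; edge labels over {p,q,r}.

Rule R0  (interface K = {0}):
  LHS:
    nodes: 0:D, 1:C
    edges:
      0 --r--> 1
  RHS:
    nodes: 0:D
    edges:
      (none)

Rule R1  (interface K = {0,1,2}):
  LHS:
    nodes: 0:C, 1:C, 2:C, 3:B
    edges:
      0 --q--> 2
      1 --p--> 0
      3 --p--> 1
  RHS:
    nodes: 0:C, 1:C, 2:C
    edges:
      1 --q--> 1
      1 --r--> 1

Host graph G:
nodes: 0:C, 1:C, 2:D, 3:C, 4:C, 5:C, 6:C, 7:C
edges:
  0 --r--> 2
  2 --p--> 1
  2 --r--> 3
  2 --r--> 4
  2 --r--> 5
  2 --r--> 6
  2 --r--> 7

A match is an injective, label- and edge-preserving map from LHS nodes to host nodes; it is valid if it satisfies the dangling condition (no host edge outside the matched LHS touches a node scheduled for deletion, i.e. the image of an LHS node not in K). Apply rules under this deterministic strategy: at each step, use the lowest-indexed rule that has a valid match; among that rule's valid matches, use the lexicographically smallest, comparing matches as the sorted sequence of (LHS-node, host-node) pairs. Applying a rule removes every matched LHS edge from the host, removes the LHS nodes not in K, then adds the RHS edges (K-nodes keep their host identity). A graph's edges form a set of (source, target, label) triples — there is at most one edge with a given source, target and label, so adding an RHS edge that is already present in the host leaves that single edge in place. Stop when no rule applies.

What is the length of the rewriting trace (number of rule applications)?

Answer: 5

Steps:
initial: |V|=8 |E|=7  E = 0-r->2 2-p->1 2-r->3 2-r->4 2-r->5 2-r->6 2-r->7
step 1: apply R0 at {0↦2, 1↦3}  → |V|=7 |E|=6  E = 0-r->2 2-p->1 2-r->4 2-r->5 2-r->6 2-r->7
step 2: apply R0 at {0↦2, 1↦4}  → |V|=6 |E|=5  E = 0-r->2 2-p->1 2-r->5 2-r->6 2-r->7
step 3: apply R0 at {0↦2, 1↦5}  → |V|=5 |E|=4  E = 0-r->2 2-p->1 2-r->6 2-r->7
step 4: apply R0 at {0↦2, 1↦6}  → |V|=4 |E|=3  E = 0-r->2 2-p->1 2-r->7
step 5: apply R0 at {0↦2, 1↦7}  → |V|=3 |E|=2  E = 0-r->2 2-p->1
final graph: no rule applies after step 5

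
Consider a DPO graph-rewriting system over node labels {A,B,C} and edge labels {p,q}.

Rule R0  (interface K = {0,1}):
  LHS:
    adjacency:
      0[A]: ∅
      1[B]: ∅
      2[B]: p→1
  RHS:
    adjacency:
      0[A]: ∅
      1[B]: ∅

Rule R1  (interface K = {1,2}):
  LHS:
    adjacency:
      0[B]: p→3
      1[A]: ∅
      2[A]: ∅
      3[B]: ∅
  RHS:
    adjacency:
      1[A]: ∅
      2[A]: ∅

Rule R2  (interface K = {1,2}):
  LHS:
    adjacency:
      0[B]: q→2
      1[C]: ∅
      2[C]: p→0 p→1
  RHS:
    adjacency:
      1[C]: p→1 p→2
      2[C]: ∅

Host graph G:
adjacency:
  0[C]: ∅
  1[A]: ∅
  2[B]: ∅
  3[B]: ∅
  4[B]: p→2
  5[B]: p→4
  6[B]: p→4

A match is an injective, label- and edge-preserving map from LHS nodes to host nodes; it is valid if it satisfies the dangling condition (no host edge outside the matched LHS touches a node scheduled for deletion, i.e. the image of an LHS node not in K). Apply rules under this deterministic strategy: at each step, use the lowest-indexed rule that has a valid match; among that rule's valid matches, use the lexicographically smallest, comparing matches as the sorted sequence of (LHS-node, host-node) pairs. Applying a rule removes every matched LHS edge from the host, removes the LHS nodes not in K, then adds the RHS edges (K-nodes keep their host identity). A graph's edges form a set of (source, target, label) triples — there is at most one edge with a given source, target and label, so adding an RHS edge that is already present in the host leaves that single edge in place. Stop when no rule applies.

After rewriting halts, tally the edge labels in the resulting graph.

start.  V:7 E:3  edges: 4-p->2 5-p->4 6-p->4
1. fire R0 via {0↦1, 1↦4, 2↦5}  →  V:6 E:2  edges: 4-p->2 6-p->4
2. fire R0 via {0↦1, 1↦4, 2↦6}  →  V:5 E:1  edges: 4-p->2
3. fire R0 via {0↦1, 1↦2, 2↦4}  →  V:4 E:0  edges: ∅
normal form: no rule applies after step 3
NF edges: []

Answer: (no edges)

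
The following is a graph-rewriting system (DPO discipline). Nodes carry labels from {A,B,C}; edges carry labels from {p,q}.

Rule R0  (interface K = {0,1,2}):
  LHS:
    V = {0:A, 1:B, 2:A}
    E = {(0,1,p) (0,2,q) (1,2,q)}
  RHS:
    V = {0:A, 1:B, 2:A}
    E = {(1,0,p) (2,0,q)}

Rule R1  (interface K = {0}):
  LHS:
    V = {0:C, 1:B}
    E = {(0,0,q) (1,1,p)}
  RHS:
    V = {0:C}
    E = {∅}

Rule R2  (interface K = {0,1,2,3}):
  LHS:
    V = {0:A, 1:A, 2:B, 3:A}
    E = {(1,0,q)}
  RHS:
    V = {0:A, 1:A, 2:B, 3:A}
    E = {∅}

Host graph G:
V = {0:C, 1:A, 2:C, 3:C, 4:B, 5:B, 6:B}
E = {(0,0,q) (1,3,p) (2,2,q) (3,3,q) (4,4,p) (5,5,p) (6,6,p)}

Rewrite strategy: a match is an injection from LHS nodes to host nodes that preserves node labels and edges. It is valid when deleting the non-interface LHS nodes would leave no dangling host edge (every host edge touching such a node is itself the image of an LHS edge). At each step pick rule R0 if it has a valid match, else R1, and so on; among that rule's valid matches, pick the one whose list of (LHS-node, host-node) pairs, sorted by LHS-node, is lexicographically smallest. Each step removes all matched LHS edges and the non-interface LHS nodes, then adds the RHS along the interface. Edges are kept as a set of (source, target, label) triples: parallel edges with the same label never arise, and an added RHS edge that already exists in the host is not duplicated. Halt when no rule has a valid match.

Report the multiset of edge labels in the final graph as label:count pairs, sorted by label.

Answer: p:1

Rewrite trace:
initial: |V|=7 |E|=7  E = 0-q->0 1-p->3 2-q->2 3-q->3 4-p->4 5-p->5 6-p->6
step 1: apply R1 at {0↦0, 1↦4}  → |V|=6 |E|=5  E = 1-p->3 2-q->2 3-q->3 5-p->5 6-p->6
step 2: apply R1 at {0↦2, 1↦5}  → |V|=5 |E|=3  E = 1-p->3 3-q->3 6-p->6
step 3: apply R1 at {0↦3, 1↦6}  → |V|=4 |E|=1  E = 1-p->3
final graph: no rule applies after step 3
NF edges: [(1, 3, 'p')]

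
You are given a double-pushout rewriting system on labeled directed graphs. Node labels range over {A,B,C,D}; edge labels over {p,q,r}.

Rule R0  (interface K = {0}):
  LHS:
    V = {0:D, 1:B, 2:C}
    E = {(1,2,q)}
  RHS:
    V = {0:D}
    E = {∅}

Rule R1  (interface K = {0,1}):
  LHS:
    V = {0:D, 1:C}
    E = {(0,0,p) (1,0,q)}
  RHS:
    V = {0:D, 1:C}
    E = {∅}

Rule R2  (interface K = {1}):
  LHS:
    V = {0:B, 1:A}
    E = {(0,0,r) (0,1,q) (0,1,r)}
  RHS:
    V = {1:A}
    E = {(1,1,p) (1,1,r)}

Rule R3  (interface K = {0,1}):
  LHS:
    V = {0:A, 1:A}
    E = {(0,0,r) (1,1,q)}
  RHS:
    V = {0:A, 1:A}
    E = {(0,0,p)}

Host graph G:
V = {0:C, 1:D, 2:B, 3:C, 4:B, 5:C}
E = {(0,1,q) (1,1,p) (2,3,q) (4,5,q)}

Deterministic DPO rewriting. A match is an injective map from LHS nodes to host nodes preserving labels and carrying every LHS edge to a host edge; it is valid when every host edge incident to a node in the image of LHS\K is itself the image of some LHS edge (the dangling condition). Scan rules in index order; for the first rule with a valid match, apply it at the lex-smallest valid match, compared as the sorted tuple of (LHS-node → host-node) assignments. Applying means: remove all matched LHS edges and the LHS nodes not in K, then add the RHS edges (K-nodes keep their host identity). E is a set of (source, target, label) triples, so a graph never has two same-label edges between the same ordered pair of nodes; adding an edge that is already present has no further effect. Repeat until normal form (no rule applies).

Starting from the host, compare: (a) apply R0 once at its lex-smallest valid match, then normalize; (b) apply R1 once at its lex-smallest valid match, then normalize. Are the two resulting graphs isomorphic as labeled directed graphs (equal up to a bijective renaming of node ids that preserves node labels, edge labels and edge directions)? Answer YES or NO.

Answer: YES

Steps:
branch R0-first: apply at {0↦1, 1↦2, 2↦3} → |E|=3, then 2 more step(s) → NF |V|=2 |E|=0 V={0:C, 1:D} E=∅
branch R1-first: apply at {0↦1, 1↦0} → |E|=2, then 2 more step(s) → NF |V|=2 |E|=0 V={0:C, 1:D} E=∅
graphs isomorphic (equal up to label-preserving node renaming)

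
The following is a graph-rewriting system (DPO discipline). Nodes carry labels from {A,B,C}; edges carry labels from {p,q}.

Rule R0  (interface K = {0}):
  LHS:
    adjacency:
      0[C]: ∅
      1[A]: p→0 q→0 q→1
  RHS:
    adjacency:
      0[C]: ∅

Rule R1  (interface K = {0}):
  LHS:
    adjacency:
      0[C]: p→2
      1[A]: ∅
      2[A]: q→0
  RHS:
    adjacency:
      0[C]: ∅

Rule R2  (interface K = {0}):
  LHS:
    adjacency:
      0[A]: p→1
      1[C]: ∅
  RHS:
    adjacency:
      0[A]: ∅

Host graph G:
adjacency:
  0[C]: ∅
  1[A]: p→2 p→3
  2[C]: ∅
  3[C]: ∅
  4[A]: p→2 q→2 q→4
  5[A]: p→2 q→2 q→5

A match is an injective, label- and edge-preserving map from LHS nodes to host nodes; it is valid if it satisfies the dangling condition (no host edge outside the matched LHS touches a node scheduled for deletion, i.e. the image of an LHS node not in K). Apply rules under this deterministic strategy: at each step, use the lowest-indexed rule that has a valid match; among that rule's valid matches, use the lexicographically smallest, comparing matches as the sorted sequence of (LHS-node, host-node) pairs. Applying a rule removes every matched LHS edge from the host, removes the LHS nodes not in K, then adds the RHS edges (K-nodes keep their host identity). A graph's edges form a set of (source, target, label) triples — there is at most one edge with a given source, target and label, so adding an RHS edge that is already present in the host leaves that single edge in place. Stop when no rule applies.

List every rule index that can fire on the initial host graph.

R0: 2 valid matches — {0↦2, 1↦4}, {0↦2, 1↦5}
R1: no valid match — LHS pattern not found
R2: 1 valid match — {0↦1, 1↦3}

Answer: [R0,R2]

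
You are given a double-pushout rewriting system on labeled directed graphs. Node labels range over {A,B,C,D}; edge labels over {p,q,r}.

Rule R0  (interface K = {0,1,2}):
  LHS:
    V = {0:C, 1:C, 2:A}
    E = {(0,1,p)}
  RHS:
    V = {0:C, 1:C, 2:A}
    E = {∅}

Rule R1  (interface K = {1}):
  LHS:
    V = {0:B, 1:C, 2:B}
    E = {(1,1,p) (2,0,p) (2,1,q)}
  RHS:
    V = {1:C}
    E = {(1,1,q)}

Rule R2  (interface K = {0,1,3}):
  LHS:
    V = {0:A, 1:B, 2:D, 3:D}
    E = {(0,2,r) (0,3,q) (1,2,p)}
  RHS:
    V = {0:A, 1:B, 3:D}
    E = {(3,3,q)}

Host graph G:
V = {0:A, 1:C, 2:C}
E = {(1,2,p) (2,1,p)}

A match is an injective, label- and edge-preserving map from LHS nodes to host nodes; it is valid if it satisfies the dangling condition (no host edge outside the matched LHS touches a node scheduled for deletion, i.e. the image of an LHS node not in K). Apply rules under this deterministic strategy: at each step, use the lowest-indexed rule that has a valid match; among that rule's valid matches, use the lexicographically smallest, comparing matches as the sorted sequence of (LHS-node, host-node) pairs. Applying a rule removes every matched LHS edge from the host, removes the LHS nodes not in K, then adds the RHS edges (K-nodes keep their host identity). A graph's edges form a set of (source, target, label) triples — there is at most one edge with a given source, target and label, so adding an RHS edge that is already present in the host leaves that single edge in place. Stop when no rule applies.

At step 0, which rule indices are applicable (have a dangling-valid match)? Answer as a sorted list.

R0: 2 valid matches — {0↦1, 1↦2, 2↦0}, {0↦2, 1↦1, 2↦0}
R1: no valid match — LHS pattern not found
R2: no valid match — LHS pattern not found

Answer: [R0]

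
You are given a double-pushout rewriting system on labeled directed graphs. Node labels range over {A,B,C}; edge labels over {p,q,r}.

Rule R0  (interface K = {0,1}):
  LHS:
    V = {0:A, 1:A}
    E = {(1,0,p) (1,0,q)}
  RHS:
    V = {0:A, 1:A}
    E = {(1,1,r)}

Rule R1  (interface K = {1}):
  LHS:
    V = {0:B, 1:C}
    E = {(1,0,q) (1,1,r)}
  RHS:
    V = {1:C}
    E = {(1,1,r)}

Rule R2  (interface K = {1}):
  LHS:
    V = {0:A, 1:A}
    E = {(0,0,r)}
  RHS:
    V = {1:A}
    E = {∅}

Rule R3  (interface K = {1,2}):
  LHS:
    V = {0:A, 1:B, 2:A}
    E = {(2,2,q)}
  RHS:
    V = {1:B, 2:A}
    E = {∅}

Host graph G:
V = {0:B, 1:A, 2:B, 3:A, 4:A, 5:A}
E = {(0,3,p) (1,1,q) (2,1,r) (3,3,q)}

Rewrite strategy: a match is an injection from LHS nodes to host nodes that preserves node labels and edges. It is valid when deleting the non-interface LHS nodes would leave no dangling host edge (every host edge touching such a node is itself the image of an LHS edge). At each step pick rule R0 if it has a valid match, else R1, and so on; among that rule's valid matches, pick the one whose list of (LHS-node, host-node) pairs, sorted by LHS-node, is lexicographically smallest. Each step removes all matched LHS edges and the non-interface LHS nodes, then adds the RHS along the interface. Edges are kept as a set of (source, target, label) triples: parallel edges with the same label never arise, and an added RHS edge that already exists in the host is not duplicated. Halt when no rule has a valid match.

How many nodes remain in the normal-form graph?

start.  V:6 E:4  edges: 0-p->3 1-q->1 2-r->1 3-q->3
1. fire R3 via {0↦4, 1↦0, 2↦1}  →  V:5 E:3  edges: 0-p->3 2-r->1 3-q->3
2. fire R3 via {0↦5, 1↦0, 2↦3}  →  V:4 E:2  edges: 0-p->3 2-r->1
final graph: no rule applies after step 2
NF nodes: {0:B, 1:A, 2:B, 3:A}

Answer: 4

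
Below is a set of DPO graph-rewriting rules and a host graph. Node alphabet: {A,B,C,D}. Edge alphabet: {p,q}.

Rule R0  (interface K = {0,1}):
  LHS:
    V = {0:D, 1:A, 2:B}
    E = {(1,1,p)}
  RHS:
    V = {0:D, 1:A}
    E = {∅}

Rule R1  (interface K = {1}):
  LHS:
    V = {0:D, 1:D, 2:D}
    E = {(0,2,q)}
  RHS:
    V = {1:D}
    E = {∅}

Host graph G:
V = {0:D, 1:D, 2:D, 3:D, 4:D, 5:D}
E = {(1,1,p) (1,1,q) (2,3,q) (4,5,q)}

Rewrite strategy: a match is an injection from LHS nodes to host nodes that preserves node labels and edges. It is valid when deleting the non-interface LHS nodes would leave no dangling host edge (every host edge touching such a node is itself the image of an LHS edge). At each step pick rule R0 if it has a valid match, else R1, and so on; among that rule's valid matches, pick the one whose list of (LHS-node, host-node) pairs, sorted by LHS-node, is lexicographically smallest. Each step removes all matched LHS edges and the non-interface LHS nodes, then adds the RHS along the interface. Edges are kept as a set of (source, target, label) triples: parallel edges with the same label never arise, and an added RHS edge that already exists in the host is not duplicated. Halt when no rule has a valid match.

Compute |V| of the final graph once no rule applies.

start.  V:6 E:4  edges: 1-p->1 1-q->1 2-q->3 4-q->5
1. fire R1 via {0↦2, 1↦0, 2↦3}  →  V:4 E:3  edges: 1-p->1 1-q->1 4-q->5
2. fire R1 via {0↦4, 1↦0, 2↦5}  →  V:2 E:2  edges: 1-p->1 1-q->1
halt: no rule applies after step 2
NF nodes: {0:D, 1:D}

Answer: 2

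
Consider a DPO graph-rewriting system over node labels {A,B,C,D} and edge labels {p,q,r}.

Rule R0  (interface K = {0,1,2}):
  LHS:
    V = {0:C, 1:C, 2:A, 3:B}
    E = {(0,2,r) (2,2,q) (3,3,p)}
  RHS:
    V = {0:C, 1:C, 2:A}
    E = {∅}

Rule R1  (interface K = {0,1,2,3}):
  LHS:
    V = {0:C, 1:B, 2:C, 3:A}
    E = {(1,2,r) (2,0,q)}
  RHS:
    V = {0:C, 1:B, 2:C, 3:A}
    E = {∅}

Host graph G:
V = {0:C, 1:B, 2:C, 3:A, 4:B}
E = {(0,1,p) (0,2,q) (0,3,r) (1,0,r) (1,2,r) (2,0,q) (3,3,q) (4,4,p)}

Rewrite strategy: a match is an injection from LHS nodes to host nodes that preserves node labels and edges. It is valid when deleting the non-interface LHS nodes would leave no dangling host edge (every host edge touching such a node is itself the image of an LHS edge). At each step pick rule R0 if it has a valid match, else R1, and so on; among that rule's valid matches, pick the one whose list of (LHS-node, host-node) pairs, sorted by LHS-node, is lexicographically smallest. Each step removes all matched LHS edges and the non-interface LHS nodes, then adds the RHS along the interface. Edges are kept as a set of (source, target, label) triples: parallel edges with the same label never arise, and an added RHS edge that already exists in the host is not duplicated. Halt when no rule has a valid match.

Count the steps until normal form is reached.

Answer: 3

Rewrite trace:
start.  V:5 E:8  edges: 0-p->1 0-q->2 0-r->3 1-r->0 1-r->2 2-q->0 3-q->3 4-p->4
1. fire R0 via {0↦0, 1↦2, 2↦3, 3↦4}  →  V:4 E:5  edges: 0-p->1 0-q->2 1-r->0 1-r->2 2-q->0
2. fire R1 via {0↦0, 1↦1, 2↦2, 3↦3}  →  V:4 E:3  edges: 0-p->1 0-q->2 1-r->0
3. fire R1 via {0↦2, 1↦1, 2↦0, 3↦3}  →  V:4 E:1  edges: 0-p->1
final graph: no rule applies after step 3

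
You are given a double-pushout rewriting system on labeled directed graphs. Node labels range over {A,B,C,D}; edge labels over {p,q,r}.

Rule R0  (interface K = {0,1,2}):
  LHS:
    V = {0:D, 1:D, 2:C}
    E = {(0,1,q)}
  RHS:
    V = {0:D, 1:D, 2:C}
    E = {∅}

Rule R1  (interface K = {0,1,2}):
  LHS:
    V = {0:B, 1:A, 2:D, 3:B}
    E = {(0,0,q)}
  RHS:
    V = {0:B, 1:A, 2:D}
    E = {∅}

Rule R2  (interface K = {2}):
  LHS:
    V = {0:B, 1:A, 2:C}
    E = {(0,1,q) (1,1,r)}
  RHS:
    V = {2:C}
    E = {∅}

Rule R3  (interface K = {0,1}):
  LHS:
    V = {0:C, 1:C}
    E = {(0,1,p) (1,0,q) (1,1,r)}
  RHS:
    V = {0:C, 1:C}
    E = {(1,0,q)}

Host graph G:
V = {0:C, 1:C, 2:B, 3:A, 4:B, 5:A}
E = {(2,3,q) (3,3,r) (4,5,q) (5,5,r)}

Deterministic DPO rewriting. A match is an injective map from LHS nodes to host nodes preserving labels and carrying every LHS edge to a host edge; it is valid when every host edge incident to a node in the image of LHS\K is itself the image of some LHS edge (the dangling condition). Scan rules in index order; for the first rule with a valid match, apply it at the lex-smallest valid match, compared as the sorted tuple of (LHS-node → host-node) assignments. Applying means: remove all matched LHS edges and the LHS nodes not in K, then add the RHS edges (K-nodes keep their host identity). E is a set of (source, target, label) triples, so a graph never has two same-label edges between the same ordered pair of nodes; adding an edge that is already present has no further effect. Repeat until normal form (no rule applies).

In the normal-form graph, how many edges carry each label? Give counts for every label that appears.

initial: |V|=6 |E|=4  E = 2-q->3 3-r->3 4-q->5 5-r->5
step 1: apply R2 at {0↦2, 1↦3, 2↦0}  → |V|=4 |E|=2  E = 4-q->5 5-r->5
step 2: apply R2 at {0↦4, 1↦5, 2↦0}  → |V|=2 |E|=0  E = ∅
normal form: no rule applies after step 2
NF edges: []

Answer: (no edges)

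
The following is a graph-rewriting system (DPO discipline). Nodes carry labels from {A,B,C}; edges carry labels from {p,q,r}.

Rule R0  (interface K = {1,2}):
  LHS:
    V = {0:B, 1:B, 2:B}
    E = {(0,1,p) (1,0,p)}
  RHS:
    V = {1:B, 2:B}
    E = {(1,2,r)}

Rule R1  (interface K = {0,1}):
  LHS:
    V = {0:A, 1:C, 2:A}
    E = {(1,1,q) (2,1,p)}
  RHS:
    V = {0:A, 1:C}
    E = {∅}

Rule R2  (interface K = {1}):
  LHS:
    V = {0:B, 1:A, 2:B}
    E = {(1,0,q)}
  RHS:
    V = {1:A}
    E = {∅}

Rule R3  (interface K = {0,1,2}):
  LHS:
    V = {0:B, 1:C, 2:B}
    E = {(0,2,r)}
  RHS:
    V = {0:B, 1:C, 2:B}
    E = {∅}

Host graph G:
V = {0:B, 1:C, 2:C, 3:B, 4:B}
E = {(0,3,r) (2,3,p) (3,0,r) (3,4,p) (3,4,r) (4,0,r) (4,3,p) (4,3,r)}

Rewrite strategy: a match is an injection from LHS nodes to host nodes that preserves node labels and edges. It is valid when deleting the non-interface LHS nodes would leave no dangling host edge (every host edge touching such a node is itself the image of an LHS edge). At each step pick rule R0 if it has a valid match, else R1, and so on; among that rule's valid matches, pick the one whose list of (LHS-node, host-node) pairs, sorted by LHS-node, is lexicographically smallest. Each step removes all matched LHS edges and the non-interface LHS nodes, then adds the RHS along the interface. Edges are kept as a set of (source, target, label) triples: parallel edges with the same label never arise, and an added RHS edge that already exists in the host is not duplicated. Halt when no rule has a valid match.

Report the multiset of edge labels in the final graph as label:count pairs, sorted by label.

Answer: p:1

Derivation:
start.  V:5 E:8  edges: 0-r->3 2-p->3 3-r->0 3-p->4 3-r->4 4-r->0 4-p->3 4-r->3
1. fire R3 via {0↦0, 1↦1, 2↦3}  →  V:5 E:7  edges: 2-p->3 3-r->0 3-p->4 3-r->4 4-r->0 4-p->3 4-r->3
2. fire R3 via {0↦3, 1↦1, 2↦0}  →  V:5 E:6  edges: 2-p->3 3-p->4 3-r->4 4-r->0 4-p->3 4-r->3
3. fire R3 via {0↦3, 1↦1, 2↦4}  →  V:5 E:5  edges: 2-p->3 3-p->4 4-r->0 4-p->3 4-r->3
4. fire R3 via {0↦4, 1↦1, 2↦0}  →  V:5 E:4  edges: 2-p->3 3-p->4 4-p->3 4-r->3
5. fire R3 via {0↦4, 1↦1, 2↦3}  →  V:5 E:3  edges: 2-p->3 3-p->4 4-p->3
6. fire R0 via {0↦4, 1↦3, 2↦0}  →  V:4 E:2  edges: 2-p->3 3-r->0
7. fire R3 via {0↦3, 1↦1, 2↦0}  →  V:4 E:1  edges: 2-p->3
normal form: no rule applies after step 7
NF edges: [(2, 3, 'p')]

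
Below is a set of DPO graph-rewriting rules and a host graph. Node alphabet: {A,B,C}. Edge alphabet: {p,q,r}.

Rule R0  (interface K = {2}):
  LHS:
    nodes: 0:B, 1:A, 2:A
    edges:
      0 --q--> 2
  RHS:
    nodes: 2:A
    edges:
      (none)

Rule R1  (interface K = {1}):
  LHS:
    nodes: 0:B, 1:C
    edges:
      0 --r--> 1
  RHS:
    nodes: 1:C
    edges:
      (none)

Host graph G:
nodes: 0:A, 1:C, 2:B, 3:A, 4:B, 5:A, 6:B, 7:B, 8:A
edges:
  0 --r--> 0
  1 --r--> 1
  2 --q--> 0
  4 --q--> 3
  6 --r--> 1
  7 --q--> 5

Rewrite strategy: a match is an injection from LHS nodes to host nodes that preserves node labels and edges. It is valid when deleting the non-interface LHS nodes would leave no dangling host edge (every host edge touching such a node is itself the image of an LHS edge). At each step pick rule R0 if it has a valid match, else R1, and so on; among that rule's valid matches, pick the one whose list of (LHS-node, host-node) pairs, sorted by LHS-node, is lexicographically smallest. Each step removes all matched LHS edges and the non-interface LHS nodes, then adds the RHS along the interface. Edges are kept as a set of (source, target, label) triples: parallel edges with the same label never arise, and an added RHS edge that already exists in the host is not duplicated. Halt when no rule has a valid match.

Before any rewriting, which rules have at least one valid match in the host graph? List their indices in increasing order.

Answer: [R0,R1]

Rewrite trace:
R0: 3 valid matches — {0↦2, 1↦8, 2↦0}, {0↦4, 1↦8, 2↦3}, {0↦7, 1↦8, 2↦5}
R1: 1 valid match — {0↦6, 1↦1}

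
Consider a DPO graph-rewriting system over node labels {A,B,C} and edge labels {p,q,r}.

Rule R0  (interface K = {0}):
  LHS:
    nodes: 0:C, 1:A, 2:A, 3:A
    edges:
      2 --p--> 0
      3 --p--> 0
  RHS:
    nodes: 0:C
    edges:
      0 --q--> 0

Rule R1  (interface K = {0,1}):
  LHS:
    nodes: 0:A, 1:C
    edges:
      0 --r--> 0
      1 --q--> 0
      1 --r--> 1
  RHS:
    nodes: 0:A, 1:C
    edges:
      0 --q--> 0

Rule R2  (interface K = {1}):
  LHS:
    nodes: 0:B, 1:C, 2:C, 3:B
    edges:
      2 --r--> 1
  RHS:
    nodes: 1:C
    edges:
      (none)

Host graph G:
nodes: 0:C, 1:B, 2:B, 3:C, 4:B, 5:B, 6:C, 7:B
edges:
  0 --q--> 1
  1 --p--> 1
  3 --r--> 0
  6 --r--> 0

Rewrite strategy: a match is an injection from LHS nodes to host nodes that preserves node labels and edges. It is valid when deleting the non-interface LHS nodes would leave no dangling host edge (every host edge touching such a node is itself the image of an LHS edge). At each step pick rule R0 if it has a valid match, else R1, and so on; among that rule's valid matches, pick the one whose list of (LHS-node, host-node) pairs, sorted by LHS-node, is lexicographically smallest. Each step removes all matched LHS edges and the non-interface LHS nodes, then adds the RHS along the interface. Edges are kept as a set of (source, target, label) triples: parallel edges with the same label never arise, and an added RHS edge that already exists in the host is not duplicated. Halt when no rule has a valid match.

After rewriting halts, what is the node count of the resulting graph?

Answer: 2

Derivation:
start.  V:8 E:4  edges: 0-q->1 1-p->1 3-r->0 6-r->0
1. fire R2 via {0↦2, 1↦0, 2↦3, 3↦4}  →  V:5 E:3  edges: 0-q->1 1-p->1 6-r->0
2. fire R2 via {0↦5, 1↦0, 2↦6, 3↦7}  →  V:2 E:2  edges: 0-q->1 1-p->1
normal form: no rule applies after step 2
NF nodes: {0:C, 1:B}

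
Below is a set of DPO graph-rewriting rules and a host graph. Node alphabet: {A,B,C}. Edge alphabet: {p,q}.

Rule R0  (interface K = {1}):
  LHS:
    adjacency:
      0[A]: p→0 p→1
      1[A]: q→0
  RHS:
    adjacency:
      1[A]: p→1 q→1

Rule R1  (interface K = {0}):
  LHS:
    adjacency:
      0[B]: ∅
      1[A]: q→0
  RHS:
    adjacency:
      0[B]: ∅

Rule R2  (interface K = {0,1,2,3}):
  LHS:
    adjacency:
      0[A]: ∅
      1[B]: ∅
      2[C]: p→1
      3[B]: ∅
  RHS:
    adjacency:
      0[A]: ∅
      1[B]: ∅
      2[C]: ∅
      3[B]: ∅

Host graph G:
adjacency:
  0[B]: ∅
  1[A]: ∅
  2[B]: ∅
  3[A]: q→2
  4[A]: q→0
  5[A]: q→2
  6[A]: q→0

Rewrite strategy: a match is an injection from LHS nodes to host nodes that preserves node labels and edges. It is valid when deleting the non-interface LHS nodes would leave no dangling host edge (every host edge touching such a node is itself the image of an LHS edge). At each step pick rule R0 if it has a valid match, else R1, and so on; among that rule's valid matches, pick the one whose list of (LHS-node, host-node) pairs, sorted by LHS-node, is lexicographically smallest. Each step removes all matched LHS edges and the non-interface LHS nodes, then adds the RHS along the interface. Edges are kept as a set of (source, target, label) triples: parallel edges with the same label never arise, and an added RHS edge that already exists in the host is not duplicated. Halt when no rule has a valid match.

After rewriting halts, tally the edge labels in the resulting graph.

initial: |V|=7 |E|=4  E = 3-q->2 4-q->0 5-q->2 6-q->0
step 1: apply R1 at {0↦0, 1↦4}  → |V|=6 |E|=3  E = 3-q->2 5-q->2 6-q->0
step 2: apply R1 at {0↦0, 1↦6}  → |V|=5 |E|=2  E = 3-q->2 5-q->2
step 3: apply R1 at {0↦2, 1↦3}  → |V|=4 |E|=1  E = 5-q->2
step 4: apply R1 at {0↦2, 1↦5}  → |V|=3 |E|=0  E = ∅
final graph: no rule applies after step 4
NF edges: []

Answer: (no edges)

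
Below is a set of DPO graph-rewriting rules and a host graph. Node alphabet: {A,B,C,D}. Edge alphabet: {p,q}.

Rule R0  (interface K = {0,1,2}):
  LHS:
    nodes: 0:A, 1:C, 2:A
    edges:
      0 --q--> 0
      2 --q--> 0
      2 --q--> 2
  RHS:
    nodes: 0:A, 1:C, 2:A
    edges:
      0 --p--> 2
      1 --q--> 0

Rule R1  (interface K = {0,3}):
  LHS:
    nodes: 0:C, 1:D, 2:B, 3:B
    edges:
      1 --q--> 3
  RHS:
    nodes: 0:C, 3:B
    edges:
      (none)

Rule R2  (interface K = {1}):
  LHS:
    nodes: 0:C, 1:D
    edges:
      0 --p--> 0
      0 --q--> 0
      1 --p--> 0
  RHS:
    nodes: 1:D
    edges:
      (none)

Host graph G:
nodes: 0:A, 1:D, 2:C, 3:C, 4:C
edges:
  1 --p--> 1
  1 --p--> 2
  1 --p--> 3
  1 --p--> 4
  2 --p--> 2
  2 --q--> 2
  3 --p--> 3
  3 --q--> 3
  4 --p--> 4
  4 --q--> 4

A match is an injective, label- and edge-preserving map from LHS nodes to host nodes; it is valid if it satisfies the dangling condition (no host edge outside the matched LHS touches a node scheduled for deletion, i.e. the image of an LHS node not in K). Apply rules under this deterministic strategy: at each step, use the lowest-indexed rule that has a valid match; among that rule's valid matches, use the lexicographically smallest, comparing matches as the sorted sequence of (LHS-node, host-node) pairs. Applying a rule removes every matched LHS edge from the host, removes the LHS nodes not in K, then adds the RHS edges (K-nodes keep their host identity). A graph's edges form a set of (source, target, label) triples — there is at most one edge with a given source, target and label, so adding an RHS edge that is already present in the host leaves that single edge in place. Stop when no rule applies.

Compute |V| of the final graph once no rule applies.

[0] host  ⇒  5 nodes, 10 edges  {1-p->1 1-p->2 1-p->3 1-p->4 2-p->2 2-q->2 3-p->3 3-q->3 4-p->4 4-q->4}
[1] R2 @ {0↦2, 1↦1}  ⇒  4 nodes, 7 edges  {1-p->1 1-p->3 1-p->4 3-p->3 3-q->3 4-p->4 4-q->4}
[2] R2 @ {0↦3, 1↦1}  ⇒  3 nodes, 4 edges  {1-p->1 1-p->4 4-p->4 4-q->4}
[3] R2 @ {0↦4, 1↦1}  ⇒  2 nodes, 1 edges  {1-p->1}
normal form: no rule applies after step 3
NF nodes: {0:A, 1:D}

Answer: 2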